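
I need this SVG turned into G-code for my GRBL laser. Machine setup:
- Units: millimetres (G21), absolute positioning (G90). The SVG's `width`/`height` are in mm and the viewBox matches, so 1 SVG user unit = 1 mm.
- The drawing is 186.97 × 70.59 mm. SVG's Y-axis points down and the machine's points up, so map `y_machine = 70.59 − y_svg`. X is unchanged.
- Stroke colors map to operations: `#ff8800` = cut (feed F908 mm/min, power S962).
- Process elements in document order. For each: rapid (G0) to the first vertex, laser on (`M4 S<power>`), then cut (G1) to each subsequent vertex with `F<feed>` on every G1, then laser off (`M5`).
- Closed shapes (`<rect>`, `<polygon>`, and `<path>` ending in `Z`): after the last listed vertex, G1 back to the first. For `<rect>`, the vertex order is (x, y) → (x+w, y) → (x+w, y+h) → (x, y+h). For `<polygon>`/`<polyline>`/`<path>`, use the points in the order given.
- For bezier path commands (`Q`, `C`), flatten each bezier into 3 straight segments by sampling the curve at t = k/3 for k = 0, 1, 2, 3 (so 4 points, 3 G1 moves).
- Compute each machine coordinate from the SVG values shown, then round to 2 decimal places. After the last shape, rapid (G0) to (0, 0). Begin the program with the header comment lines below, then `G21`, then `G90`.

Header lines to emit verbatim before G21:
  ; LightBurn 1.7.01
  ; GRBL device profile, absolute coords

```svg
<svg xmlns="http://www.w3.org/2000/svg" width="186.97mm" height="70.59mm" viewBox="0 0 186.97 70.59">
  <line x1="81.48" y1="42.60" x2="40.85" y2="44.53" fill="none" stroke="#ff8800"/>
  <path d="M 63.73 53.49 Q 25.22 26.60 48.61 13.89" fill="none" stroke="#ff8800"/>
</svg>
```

viewBox `0 0 186.97 70.59` with mm width/height → 1 unit = 1 mm. Flip: y_m = 70.59 − y_svg.

**Shape 1** — `<line>` line segment, stroke `#ff8800` → cut (S962, F908). Machine vertices: (81.48,27.99) → (40.85,26.06). Open path.

**Shape 2** — `<path>` quadratic bezier, stroke `#ff8800` → cut (S962, F908). Control points (SVG): P0=(63.73,53.49), P1=(25.22,26.60), P2=(48.61,13.89); sampled at t=k/3. Machine vertices: (63.73,17.10) → (44.93,33.45) → (39.89,46.65) → (48.61,56.70). Open path.

; LightBurn 1.7.01
; GRBL device profile, absolute coords
G21
G90
G0 X81.48 Y27.99
M4 S962
G1 X40.85 Y26.06 F908
M5
G0 X63.73 Y17.10
M4 S962
G1 X44.93 Y33.45 F908
G1 X39.89 Y46.65 F908
G1 X48.61 Y56.70 F908
M5
G0 X0.00 Y0.00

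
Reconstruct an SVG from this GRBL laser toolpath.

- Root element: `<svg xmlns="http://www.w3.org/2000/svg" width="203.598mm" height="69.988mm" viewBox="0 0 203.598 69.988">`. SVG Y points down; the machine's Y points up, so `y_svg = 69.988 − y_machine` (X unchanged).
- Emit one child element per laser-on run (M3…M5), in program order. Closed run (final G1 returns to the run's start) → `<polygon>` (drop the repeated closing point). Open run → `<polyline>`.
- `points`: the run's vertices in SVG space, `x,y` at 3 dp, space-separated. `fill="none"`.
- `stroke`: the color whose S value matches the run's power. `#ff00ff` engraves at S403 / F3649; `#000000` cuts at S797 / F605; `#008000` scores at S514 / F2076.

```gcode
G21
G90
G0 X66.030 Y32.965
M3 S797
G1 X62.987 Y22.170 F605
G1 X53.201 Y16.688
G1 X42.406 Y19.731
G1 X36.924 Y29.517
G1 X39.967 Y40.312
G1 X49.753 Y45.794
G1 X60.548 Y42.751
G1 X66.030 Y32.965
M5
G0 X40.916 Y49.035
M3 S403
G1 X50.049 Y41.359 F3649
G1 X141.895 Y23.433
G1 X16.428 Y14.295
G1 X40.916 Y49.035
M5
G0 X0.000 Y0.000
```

<svg xmlns="http://www.w3.org/2000/svg" width="203.598mm" height="69.988mm" viewBox="0 0 203.598 69.988">
  <polygon points="66.030,37.023 62.987,47.818 53.201,53.300 42.406,50.257 36.924,40.471 39.967,29.676 49.753,24.194 60.548,27.237" fill="none" stroke="#000000"/>
  <polygon points="40.916,20.953 50.049,28.629 141.895,46.555 16.428,55.693" fill="none" stroke="#ff00ff"/>
</svg>

y_svg = 69.988 − y_m.

[1] S797→`#000000` (cut); closed run; points: 66.030,37.023 62.987,47.818 53.201,53.300 42.406,50.257 36.924,40.471 39.967,29.676 49.753,24.194 60.548,27.237

[2] S403→`#ff00ff` (engrave); closed run; points: 40.916,20.953 50.049,28.629 141.895,46.555 16.428,55.693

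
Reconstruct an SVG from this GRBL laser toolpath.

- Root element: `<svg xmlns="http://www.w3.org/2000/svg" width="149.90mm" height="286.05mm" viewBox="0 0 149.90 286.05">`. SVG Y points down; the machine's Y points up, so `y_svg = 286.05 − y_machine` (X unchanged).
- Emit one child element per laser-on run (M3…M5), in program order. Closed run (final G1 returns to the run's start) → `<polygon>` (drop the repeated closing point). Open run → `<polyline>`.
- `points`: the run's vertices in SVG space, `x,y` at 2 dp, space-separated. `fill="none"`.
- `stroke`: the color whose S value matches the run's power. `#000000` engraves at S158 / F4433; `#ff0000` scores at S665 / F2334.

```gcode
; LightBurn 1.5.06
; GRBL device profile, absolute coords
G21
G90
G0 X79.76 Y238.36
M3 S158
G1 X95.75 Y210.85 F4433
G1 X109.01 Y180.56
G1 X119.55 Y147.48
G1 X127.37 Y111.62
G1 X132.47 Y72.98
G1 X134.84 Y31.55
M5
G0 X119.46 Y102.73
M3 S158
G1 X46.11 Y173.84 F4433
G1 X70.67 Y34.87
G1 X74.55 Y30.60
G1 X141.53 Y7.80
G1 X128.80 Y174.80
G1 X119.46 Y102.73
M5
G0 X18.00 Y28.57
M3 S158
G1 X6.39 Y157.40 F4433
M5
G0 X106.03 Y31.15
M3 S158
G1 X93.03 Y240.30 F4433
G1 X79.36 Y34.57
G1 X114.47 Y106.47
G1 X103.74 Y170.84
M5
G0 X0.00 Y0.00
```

y_svg = 286.05 − y_m. Every run uses S158, so all elements get stroke `#000000` (engrave).

[1] open run; points: 79.76,47.69 95.75,75.20 109.01,105.49 119.55,138.57 127.37,174.43 132.47,213.07 134.84,254.50

[2] closed run; points: 119.46,183.32 46.11,112.21 70.67,251.18 74.55,255.45 141.53,278.25 128.80,111.25

[3] open run; points: 18.00,257.48 6.39,128.65

[4] open run; points: 106.03,254.90 93.03,45.75 79.36,251.48 114.47,179.58 103.74,115.21

<svg xmlns="http://www.w3.org/2000/svg" width="149.90mm" height="286.05mm" viewBox="0 0 149.90 286.05">
  <polyline points="79.76,47.69 95.75,75.20 109.01,105.49 119.55,138.57 127.37,174.43 132.47,213.07 134.84,254.50" fill="none" stroke="#000000"/>
  <polygon points="119.46,183.32 46.11,112.21 70.67,251.18 74.55,255.45 141.53,278.25 128.80,111.25" fill="none" stroke="#000000"/>
  <polyline points="18.00,257.48 6.39,128.65" fill="none" stroke="#000000"/>
  <polyline points="106.03,254.90 93.03,45.75 79.36,251.48 114.47,179.58 103.74,115.21" fill="none" stroke="#000000"/>
</svg>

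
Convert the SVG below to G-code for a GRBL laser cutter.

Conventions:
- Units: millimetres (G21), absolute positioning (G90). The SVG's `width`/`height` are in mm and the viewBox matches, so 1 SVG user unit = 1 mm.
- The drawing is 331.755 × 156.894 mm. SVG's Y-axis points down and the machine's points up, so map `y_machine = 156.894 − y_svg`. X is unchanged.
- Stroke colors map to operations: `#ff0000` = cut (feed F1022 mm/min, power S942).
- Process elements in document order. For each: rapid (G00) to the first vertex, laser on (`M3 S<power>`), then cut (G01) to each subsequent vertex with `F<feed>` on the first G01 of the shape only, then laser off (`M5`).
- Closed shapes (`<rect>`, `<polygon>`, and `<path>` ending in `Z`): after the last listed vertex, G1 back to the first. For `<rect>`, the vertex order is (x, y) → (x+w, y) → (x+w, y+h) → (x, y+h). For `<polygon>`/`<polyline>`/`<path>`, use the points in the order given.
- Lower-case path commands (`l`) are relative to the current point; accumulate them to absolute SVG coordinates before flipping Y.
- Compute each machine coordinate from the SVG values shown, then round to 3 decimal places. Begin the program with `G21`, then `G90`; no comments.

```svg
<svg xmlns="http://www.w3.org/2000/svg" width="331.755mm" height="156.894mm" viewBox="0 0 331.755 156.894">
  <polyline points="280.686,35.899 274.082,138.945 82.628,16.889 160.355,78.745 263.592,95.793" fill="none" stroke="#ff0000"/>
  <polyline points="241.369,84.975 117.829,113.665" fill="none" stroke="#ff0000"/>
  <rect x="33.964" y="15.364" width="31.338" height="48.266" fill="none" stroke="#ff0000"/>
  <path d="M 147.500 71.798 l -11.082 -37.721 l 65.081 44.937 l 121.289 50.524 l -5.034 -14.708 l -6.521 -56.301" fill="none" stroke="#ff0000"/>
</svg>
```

Since the viewBox matches the mm dimensions, user units are millimetres directly. The only transform is the Y-flip y_m = 156.894 − y_svg.

Shape 1 is a open polyline drawn with `<polyline>`. Its stroke #ff0000 means cut at S942, F1022. After flipping Y the toolpath is (280.686,120.995) → (274.082,17.949) → (82.628,140.005) → (160.355,78.149) → (263.592,61.101).

Shape 2 is a line segment drawn with `<polyline>`. Its stroke #ff0000 means cut at S942, F1022. After flipping Y the toolpath is (241.369,71.919) → (117.829,43.229).

Shape 3 is a rectangle drawn with `<rect>`. Its stroke #ff0000 means cut at S942, F1022. After flipping Y the toolpath is (33.964,141.530) → (65.302,141.530) → (65.302,93.264) → (33.964,93.264) → (33.964,141.530), returning to the start.

Shape 4 is a open polyline drawn with `<path>`. Its stroke #ff0000 means cut at S942, F1022. After flipping Y the toolpath is (147.500,85.096) → (136.418,122.817) → (201.499,77.880) → (322.788,27.356) → (317.754,42.064) → (311.233,98.365).

G21
G90
G00 X280.686 Y120.995
M3 S942
G01 X274.082 Y17.949 F1022
G01 X82.628 Y140.005
G01 X160.355 Y78.149
G01 X263.592 Y61.101
M5
G00 X241.369 Y71.919
M3 S942
G01 X117.829 Y43.229 F1022
M5
G00 X33.964 Y141.530
M3 S942
G01 X65.302 Y141.530 F1022
G01 X65.302 Y93.264
G01 X33.964 Y93.264
G01 X33.964 Y141.530
M5
G00 X147.500 Y85.096
M3 S942
G01 X136.418 Y122.817 F1022
G01 X201.499 Y77.880
G01 X322.788 Y27.356
G01 X317.754 Y42.064
G01 X311.233 Y98.365
M5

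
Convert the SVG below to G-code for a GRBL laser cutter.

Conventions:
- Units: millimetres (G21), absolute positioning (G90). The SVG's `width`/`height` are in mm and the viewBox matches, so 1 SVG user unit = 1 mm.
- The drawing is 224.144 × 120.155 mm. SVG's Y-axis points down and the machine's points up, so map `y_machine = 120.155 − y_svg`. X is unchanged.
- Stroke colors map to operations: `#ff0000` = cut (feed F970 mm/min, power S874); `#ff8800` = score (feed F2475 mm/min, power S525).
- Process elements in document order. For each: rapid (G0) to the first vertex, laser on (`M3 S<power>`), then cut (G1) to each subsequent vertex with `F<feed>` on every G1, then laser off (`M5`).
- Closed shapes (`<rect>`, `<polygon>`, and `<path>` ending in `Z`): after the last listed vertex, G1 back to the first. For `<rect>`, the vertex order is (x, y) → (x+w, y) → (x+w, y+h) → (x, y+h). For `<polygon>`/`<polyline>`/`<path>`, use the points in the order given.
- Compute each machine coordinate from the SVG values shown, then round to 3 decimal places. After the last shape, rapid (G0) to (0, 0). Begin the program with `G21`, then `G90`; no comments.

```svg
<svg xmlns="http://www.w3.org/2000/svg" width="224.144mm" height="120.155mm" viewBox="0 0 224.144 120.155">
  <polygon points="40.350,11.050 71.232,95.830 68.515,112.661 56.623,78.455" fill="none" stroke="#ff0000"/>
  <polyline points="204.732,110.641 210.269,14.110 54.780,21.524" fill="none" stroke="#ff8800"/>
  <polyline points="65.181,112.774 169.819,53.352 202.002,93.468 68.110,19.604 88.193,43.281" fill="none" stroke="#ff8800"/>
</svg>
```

G21
G90
G0 X40.350 Y109.105
M3 S874
G1 X71.232 Y24.325 F970
G1 X68.515 Y7.494 F970
G1 X56.623 Y41.700 F970
G1 X40.350 Y109.105 F970
M5
G0 X204.732 Y9.514
M3 S525
G1 X210.269 Y106.045 F2475
G1 X54.780 Y98.631 F2475
M5
G0 X65.181 Y7.381
M3 S525
G1 X169.819 Y66.803 F2475
G1 X202.002 Y26.687 F2475
G1 X68.110 Y100.551 F2475
G1 X88.193 Y76.874 F2475
M5
G0 X0.000 Y0.000

Since the viewBox matches the mm dimensions, user units are millimetres directly. The only transform is the Y-flip y_m = 120.155 − y_svg.

Shape 1 is a closed polygon drawn with `<polygon>`. Its stroke #ff0000 means cut at S874, F970. After flipping Y the toolpath is (40.350,109.105) → (71.232,24.325) → (68.515,7.494) → (56.623,41.700) → (40.350,109.105), returning to the start.

Shape 2 is a open polyline drawn with `<polyline>`. Its stroke #ff8800 means score at S525, F2475. After flipping Y the toolpath is (204.732,9.514) → (210.269,106.045) → (54.780,98.631).

Shape 3 is a open polyline drawn with `<polyline>`. Its stroke #ff8800 means score at S525, F2475. After flipping Y the toolpath is (65.181,7.381) → (169.819,66.803) → (202.002,26.687) → (68.110,100.551) → (88.193,76.874).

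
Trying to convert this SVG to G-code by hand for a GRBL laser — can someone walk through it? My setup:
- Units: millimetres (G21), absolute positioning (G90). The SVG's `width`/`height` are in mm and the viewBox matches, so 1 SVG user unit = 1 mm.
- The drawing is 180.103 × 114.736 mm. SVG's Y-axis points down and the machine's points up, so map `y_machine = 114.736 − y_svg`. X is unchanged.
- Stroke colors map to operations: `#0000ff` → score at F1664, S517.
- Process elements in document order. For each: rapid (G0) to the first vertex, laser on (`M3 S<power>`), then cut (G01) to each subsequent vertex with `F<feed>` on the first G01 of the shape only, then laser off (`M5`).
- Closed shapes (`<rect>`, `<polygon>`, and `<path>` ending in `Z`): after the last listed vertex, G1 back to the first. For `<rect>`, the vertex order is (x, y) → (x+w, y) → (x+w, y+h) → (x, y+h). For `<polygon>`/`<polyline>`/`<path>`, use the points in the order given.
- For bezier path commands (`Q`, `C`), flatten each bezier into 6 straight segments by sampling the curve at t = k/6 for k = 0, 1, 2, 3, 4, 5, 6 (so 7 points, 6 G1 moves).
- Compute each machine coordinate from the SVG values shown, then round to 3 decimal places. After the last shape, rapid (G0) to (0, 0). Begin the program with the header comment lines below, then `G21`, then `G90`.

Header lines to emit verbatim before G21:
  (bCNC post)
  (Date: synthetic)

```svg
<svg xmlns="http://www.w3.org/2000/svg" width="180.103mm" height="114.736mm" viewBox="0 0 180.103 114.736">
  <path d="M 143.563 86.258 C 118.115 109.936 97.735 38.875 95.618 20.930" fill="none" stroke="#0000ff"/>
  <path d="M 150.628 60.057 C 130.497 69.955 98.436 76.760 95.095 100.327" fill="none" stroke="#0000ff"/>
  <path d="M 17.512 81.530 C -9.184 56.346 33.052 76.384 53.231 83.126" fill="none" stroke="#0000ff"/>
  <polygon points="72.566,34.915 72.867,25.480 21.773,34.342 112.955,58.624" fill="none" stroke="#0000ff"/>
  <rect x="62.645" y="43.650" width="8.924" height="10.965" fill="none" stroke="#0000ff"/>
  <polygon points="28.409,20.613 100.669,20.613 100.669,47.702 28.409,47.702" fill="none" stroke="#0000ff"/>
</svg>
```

(bCNC post)
(Date: synthetic)
G21
G90
G0 X143.563 Y28.478
M3 S517
G01 X131.322 Y23.849 F1664
G01 X120.293 Y30.904
G01 X110.841 Y45.533
G01 X103.334 Y63.632
G01 X98.137 Y81.092
G01 X95.618 Y93.806
M5
G0 X150.628 Y54.679
M3 S517
G01 X139.757 Y49.896 F1664
G01 X128.026 Y45.077
G01 X116.565 Y39.670
G01 X106.504 Y33.124
G01 X98.971 Y24.888
G01 X95.095 Y14.409
M5
G0 X17.512 Y33.206
M3 S517
G01 X9.487 Y42.300 F1664
G01 X10.423 Y45.483
G01 X17.793 Y44.380
G01 X29.070 Y40.617
G01 X41.725 Y35.818
G01 X53.231 Y31.610
M5
G0 X72.566 Y79.821
M3 S517
G01 X72.867 Y89.256 F1664
G01 X21.773 Y80.394
G01 X112.955 Y56.112
G01 X72.566 Y79.821
M5
G0 X62.645 Y71.086
M3 S517
G01 X71.569 Y71.086 F1664
G01 X71.569 Y60.121
G01 X62.645 Y60.121
G01 X62.645 Y71.086
M5
G0 X28.409 Y94.123
M3 S517
G01 X100.669 Y94.123 F1664
G01 X100.669 Y67.034
G01 X28.409 Y67.034
G01 X28.409 Y94.123
M5
G0 X0.000 Y0.000

Since the viewBox matches the mm dimensions, user units are millimetres directly. The only transform is the Y-flip y_m = 114.736 − y_svg.

Shape 1 is a cubic bezier drawn with `<path>`. Its stroke #0000ff means score at S517, F1664. After flipping Y the toolpath is (143.563,28.478) → (131.322,23.849) → (120.293,30.904) → (110.841,45.533) → (103.334,63.632) → (98.137,81.092) → (95.618,93.806).

Shape 2 is a cubic bezier drawn with `<path>`. Its stroke #0000ff means score at S517, F1664. After flipping Y the toolpath is (150.628,54.679) → (139.757,49.896) → (128.026,45.077) → (116.565,39.670) → (106.504,33.124) → (98.971,24.888) → (95.095,14.409).

Shape 3 is a cubic bezier drawn with `<path>`. Its stroke #0000ff means score at S517, F1664. After flipping Y the toolpath is (17.512,33.206) → (9.487,42.300) → (10.423,45.483) → (17.793,44.380) → (29.070,40.617) → (41.725,35.818) → (53.231,31.610).

Shape 4 is a closed polygon drawn with `<polygon>`. Its stroke #0000ff means score at S517, F1664. After flipping Y the toolpath is (72.566,79.821) → (72.867,89.256) → (21.773,80.394) → (112.955,56.112) → (72.566,79.821), returning to the start.

Shape 5 is a rectangle drawn with `<rect>`. Its stroke #0000ff means score at S517, F1664. After flipping Y the toolpath is (62.645,71.086) → (71.569,71.086) → (71.569,60.121) → (62.645,60.121) → (62.645,71.086), returning to the start.

Shape 6 is a rectangle drawn with `<polygon>`. Its stroke #0000ff means score at S517, F1664. After flipping Y the toolpath is (28.409,94.123) → (100.669,94.123) → (100.669,67.034) → (28.409,67.034) → (28.409,94.123), returning to the start.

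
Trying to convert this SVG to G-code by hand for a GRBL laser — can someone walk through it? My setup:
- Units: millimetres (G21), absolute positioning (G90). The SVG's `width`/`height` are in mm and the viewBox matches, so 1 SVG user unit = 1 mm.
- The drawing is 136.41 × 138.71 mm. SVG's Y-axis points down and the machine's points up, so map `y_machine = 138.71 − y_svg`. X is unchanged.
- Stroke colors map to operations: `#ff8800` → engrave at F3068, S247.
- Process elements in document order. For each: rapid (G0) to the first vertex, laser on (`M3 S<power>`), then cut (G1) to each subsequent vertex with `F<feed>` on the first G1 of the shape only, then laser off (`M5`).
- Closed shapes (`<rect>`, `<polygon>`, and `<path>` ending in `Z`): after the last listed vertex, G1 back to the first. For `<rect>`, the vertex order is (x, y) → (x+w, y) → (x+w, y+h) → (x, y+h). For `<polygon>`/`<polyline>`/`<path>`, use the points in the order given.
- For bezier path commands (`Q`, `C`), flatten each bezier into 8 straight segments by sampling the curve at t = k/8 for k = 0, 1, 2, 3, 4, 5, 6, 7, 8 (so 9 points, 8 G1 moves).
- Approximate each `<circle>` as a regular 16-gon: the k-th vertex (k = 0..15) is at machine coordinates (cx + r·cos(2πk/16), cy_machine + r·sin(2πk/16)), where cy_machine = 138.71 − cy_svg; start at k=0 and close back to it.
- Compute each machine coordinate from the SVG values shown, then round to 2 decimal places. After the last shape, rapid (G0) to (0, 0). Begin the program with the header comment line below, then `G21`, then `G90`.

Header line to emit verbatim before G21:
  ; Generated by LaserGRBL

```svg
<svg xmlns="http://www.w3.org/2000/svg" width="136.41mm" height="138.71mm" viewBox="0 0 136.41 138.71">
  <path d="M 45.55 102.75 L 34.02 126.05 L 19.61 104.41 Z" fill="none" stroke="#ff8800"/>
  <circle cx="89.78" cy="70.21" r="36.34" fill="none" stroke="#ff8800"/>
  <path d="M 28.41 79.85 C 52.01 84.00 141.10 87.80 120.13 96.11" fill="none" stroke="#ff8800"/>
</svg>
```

; Generated by LaserGRBL
G21
G90
G0 X45.55 Y35.96
M3 S247
G1 X34.02 Y12.66 F3068
G1 X19.61 Y34.30
G1 X45.55 Y35.96
M5
G0 X126.12 Y68.50
M3 S247
G1 X123.35 Y82.41 F3068
G1 X115.48 Y94.20
G1 X103.69 Y102.07
G1 X89.78 Y104.84
G1 X75.87 Y102.07
G1 X64.08 Y94.20
G1 X56.21 Y82.41
G1 X53.44 Y68.50
G1 X56.21 Y54.59
G1 X64.08 Y42.80
G1 X75.87 Y34.93
G1 X89.78 Y32.16
G1 X103.69 Y34.93
G1 X115.48 Y42.80
G1 X123.35 Y54.59
G1 X126.12 Y68.50
M5
G0 X28.41 Y58.86
M3 S247
G1 X39.99 Y57.31 F3068
G1 X55.65 Y55.74
G1 X73.33 Y54.08
G1 X90.98 Y52.29
G1 X106.55 Y50.30
G1 X117.96 Y48.06
G1 X123.18 Y45.51
G1 X120.13 Y42.60
M5
G0 X0.00 Y0.00

Since the viewBox matches the mm dimensions, user units are millimetres directly. The only transform is the Y-flip y_m = 138.71 − y_svg.

Shape 1 is a regular polygon drawn with `<path>`. Its stroke #ff8800 means engrave at S247, F3068. After flipping Y the toolpath is (45.55,35.96) → (34.02,12.66) → (19.61,34.30) → (45.55,35.96), returning to the start.

Shape 2 is a circle drawn with `<circle>`. Its stroke #ff8800 means engrave at S247, F3068. After flipping Y the toolpath is (126.12,68.50) → (123.35,82.41) → (115.48,94.20) → (103.69,102.07) → (89.78,104.84) → (75.87,102.07) → (64.08,94.20) → (56.21,82.41) → (53.44,68.50) → (56.21,54.59) → (64.08,42.80) → (75.87,34.93) → (89.78,32.16) → (103.69,34.93) → (115.48,42.80) → (123.35,54.59) → (126.12,68.50), returning to the start.

Shape 3 is a cubic bezier drawn with `<path>`. Its stroke #ff8800 means engrave at S247, F3068. After flipping Y the toolpath is (28.41,58.86) → (39.99,57.31) → (55.65,55.74) → (73.33,54.08) → (90.98,52.29) → (106.55,50.30) → (117.96,48.06) → (123.18,45.51) → (120.13,42.60).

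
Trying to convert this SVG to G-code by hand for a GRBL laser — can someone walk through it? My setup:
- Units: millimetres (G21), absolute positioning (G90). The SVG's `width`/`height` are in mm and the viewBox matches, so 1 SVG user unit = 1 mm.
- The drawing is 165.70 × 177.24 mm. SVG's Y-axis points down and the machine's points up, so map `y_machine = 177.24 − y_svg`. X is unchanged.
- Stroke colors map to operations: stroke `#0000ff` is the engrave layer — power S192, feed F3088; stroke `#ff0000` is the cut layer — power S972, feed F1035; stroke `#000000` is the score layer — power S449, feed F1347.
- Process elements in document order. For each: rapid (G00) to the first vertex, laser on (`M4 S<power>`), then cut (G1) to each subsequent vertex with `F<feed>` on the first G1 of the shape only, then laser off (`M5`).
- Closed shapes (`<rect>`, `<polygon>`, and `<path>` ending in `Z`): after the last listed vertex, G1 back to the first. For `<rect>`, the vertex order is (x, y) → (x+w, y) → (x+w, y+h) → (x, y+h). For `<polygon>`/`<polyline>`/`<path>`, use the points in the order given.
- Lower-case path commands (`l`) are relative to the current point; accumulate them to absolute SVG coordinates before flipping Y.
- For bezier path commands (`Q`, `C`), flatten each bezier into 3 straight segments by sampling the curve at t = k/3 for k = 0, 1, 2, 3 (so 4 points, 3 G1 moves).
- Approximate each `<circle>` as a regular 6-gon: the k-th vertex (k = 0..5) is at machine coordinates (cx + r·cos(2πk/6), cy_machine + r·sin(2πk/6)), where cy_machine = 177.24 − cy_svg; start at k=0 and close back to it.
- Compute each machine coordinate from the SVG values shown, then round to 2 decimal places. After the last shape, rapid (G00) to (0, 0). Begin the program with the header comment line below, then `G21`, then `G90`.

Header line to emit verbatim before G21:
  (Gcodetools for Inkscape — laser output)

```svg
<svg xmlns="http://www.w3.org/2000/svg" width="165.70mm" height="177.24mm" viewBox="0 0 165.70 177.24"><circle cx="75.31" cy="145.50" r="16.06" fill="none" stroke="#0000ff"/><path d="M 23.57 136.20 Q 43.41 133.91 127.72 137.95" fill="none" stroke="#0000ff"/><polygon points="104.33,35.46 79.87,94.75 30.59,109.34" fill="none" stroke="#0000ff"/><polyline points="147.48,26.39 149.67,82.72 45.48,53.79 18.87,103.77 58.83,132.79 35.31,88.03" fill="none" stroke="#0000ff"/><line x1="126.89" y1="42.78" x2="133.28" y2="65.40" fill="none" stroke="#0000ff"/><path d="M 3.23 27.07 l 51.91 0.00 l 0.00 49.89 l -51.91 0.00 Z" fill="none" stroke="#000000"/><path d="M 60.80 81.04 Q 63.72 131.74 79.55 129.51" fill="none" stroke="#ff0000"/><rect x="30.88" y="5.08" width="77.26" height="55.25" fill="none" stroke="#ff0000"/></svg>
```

Since the viewBox matches the mm dimensions, user units are millimetres directly. The only transform is the Y-flip y_m = 177.24 − y_svg.

Shape 1 is a circle drawn with `<circle>`. Its stroke #0000ff means engrave at S192, F3088. After flipping Y the toolpath is (91.37,31.74) → (83.34,45.65) → (67.28,45.65) → (59.25,31.74) → (67.28,17.83) → (83.34,17.83) → (91.37,31.74), returning to the start.

Shape 2 is a quadratic bezier drawn with `<path>`. Its stroke #0000ff means engrave at S192, F3088. After flipping Y the toolpath is (23.57,41.04) → (43.96,41.86) → (78.68,41.28) → (127.72,39.29).

Shape 3 is a closed polygon drawn with `<polygon>`. Its stroke #0000ff means engrave at S192, F3088. After flipping Y the toolpath is (104.33,141.78) → (79.87,82.49) → (30.59,67.90) → (104.33,141.78), returning to the start.

Shape 4 is a open polyline drawn with `<polyline>`. Its stroke #0000ff means engrave at S192, F3088. After flipping Y the toolpath is (147.48,150.85) → (149.67,94.52) → (45.48,123.45) → (18.87,73.47) → (58.83,44.45) → (35.31,89.21).

Shape 5 is a line segment drawn with `<line>`. Its stroke #0000ff means engrave at S192, F3088. After flipping Y the toolpath is (126.89,134.46) → (133.28,111.84).

Shape 6 is a rectangle drawn with `<path>`. Its stroke #000000 means score at S449, F1347. After flipping Y the toolpath is (3.23,150.17) → (55.14,150.17) → (55.14,100.28) → (3.23,100.28) → (3.23,150.17), returning to the start.

Shape 7 is a quadratic bezier drawn with `<path>`. Its stroke #ff0000 means cut at S972, F1035. After flipping Y the toolpath is (60.80,96.20) → (64.18,68.28) → (70.43,52.12) → (79.55,47.73).

Shape 8 is a rectangle drawn with `<rect>`. Its stroke #ff0000 means cut at S972, F1035. After flipping Y the toolpath is (30.88,172.16) → (108.14,172.16) → (108.14,116.91) → (30.88,116.91) → (30.88,172.16), returning to the start.

(Gcodetools for Inkscape — laser output)
G21
G90
G00 X91.37 Y31.74
M4 S192
G1 X83.34 Y45.65 F3088
G1 X67.28 Y45.65
G1 X59.25 Y31.74
G1 X67.28 Y17.83
G1 X83.34 Y17.83
G1 X91.37 Y31.74
M5
G00 X23.57 Y41.04
M4 S192
G1 X43.96 Y41.86 F3088
G1 X78.68 Y41.28
G1 X127.72 Y39.29
M5
G00 X104.33 Y141.78
M4 S192
G1 X79.87 Y82.49 F3088
G1 X30.59 Y67.90
G1 X104.33 Y141.78
M5
G00 X147.48 Y150.85
M4 S192
G1 X149.67 Y94.52 F3088
G1 X45.48 Y123.45
G1 X18.87 Y73.47
G1 X58.83 Y44.45
G1 X35.31 Y89.21
M5
G00 X126.89 Y134.46
M4 S192
G1 X133.28 Y111.84 F3088
M5
G00 X3.23 Y150.17
M4 S449
G1 X55.14 Y150.17 F1347
G1 X55.14 Y100.28
G1 X3.23 Y100.28
G1 X3.23 Y150.17
M5
G00 X60.80 Y96.20
M4 S972
G1 X64.18 Y68.28 F1035
G1 X70.43 Y52.12
G1 X79.55 Y47.73
M5
G00 X30.88 Y172.16
M4 S972
G1 X108.14 Y172.16 F1035
G1 X108.14 Y116.91
G1 X30.88 Y116.91
G1 X30.88 Y172.16
M5
G00 X0.00 Y0.00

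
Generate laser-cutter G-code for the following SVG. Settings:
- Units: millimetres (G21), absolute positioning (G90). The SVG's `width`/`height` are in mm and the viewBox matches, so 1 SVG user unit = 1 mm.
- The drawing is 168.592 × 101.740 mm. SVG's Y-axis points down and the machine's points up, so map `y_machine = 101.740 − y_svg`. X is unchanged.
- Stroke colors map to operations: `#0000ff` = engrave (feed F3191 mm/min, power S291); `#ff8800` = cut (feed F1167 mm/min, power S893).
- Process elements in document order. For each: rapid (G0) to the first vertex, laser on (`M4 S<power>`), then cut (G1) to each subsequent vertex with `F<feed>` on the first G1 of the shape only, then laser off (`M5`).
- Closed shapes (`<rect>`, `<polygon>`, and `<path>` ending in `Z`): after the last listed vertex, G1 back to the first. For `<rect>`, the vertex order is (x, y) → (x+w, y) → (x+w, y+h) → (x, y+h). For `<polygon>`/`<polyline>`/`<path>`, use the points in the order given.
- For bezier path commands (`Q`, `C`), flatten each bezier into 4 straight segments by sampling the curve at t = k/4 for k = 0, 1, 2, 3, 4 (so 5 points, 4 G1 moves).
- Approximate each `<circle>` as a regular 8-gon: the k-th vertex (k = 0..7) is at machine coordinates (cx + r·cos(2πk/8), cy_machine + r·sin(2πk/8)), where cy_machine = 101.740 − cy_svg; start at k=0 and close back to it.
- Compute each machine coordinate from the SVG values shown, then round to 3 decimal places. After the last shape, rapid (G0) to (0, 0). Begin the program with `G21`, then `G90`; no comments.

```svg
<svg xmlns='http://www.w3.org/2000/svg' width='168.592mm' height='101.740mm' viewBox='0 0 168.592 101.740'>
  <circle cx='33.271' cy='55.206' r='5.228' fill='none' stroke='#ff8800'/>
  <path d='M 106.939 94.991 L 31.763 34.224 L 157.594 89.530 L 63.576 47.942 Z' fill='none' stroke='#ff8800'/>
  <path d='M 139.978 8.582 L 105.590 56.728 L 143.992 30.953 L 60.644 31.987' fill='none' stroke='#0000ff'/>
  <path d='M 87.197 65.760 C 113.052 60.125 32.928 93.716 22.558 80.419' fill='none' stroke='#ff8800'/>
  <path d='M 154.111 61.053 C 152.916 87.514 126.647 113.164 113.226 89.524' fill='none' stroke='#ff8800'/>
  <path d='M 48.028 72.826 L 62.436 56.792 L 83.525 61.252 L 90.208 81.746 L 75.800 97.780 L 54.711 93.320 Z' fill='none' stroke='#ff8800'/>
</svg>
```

G21
G90
G0 X38.499 Y46.534
M4 S893
G1 X36.968 Y50.231 F1167
G1 X33.271 Y51.762
G1 X29.574 Y50.231
G1 X28.043 Y46.534
G1 X29.574 Y42.837
G1 X33.271 Y41.306
G1 X36.968 Y42.837
G1 X38.499 Y46.534
M5
G0 X106.939 Y6.749
M4 S893
G1 X31.763 Y67.516 F1167
G1 X157.594 Y12.210
G1 X63.576 Y53.798
G1 X106.939 Y6.749
M5
G0 X139.978 Y93.158
M4 S291
G1 X105.590 Y45.012 F3191
G1 X143.992 Y70.787
G1 X60.644 Y69.753
M5
G0 X87.197 Y35.980
M4 S893
G1 X89.463 Y34.197 F1167
G1 X68.462 Y25.777
G1 X40.669 Y18.794
G1 X22.558 Y21.321
M5
G0 X154.111 Y40.687
M4 S893
G1 X149.106 Y21.751 F1167
G1 X138.253 Y7.664
G1 X125.108 Y2.970
G1 X113.226 Y12.216
M5
G0 X48.028 Y28.914
M4 S893
G1 X62.436 Y44.948 F1167
G1 X83.525 Y40.488
G1 X90.208 Y19.994
G1 X75.800 Y3.960
G1 X54.711 Y8.420
G1 X48.028 Y28.914
M5
G0 X0.000 Y0.000

viewBox `0 0 168.592 101.740` with mm width/height → 1 unit = 1 mm. Flip: y_m = 101.740 − y_svg.

**Shape 1** — `<circle>` circle, stroke `#ff8800` → cut (S893, F1167). Machine vertices: (38.499,46.534) → (36.968,50.231) → (33.271,51.762) → (29.574,50.231) → (28.043,46.534) → (29.574,42.837) → (33.271,41.306) → (36.968,42.837) → (38.499,46.534). Closed: final G1 returns to the first vertex.

**Shape 2** — `<path>` closed polygon, stroke `#ff8800` → cut (S893, F1167). Machine vertices: (106.939,6.749) → (31.763,67.516) → (157.594,12.210) → (63.576,53.798) → (106.939,6.749). Closed: final G1 returns to the first vertex.

**Shape 3** — `<path>` open polyline, stroke `#0000ff` → engrave (S291, F3191). Machine vertices: (139.978,93.158) → (105.590,45.012) → (143.992,70.787) → (60.644,69.753). Open path.

**Shape 4** — `<path>` cubic bezier, stroke `#ff8800` → cut (S893, F1167). Control points (SVG): P0=(87.197,65.760), P1=(113.052,60.125), P2=(32.928,93.716), P3=(22.558,80.419); sampled at t=k/4. Machine vertices: (87.197,35.980) → (89.463,34.197) → (68.462,25.777) → (40.669,18.794) → (22.558,21.321). Open path.

**Shape 5** — `<path>` cubic bezier, stroke `#ff8800` → cut (S893, F1167). Control points (SVG): P0=(154.111,61.053), P1=(152.916,87.514), P2=(126.647,113.164), P3=(113.226,89.524); sampled at t=k/4. Machine vertices: (154.111,40.687) → (149.106,21.751) → (138.253,7.664) → (125.108,2.970) → (113.226,12.216). Open path.

**Shape 6** — `<path>` regular polygon, stroke `#ff8800` → cut (S893, F1167). Machine vertices: (48.028,28.914) → (62.436,44.948) → (83.525,40.488) → (90.208,19.994) → (75.800,3.960) → (54.711,8.420) → (48.028,28.914). Closed: final G1 returns to the first vertex.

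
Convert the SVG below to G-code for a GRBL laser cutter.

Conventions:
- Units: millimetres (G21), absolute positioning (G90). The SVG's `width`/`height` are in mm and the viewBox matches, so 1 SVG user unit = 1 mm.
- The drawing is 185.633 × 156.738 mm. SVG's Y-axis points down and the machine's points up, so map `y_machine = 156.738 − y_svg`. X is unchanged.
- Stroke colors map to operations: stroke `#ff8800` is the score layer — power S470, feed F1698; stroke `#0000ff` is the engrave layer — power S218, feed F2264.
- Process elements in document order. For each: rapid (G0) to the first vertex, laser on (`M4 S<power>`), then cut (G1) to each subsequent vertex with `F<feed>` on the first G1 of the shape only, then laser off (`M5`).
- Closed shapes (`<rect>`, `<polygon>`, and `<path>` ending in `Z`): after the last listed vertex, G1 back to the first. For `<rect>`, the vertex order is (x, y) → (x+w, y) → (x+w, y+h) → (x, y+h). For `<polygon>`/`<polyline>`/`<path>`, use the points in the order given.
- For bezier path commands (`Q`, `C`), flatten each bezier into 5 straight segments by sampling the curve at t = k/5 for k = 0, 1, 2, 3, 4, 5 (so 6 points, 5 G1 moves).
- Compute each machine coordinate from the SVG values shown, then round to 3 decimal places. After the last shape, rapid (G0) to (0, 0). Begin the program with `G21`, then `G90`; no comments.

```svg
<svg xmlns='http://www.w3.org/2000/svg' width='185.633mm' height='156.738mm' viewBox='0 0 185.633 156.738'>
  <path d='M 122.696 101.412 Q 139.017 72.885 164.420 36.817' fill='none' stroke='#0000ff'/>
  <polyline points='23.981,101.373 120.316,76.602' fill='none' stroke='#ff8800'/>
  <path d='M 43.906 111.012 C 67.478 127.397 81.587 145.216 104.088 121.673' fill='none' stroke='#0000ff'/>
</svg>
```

viewBox `0 0 185.633 156.738` with mm width/height → 1 unit = 1 mm. Flip: y_m = 156.738 − y_svg.

**Shape 1** — `<path>` quadratic bezier, stroke `#0000ff` → engrave (S218, F2264). Control points (SVG): P0=(122.696,101.412), P1=(139.017,72.885), P2=(164.420,36.817); sampled at t=k/5. Machine vertices: (122.696,55.326) → (129.588,67.038) → (137.206,79.354) → (145.551,92.273) → (154.622,105.795) → (164.420,119.921). Open path.

**Shape 2** — `<polyline>` line segment, stroke `#ff8800` → score (S470, F1698). Machine vertices: (23.981,55.365) → (120.316,80.136). Open path.

**Shape 3** — `<path>` cubic bezier, stroke `#0000ff` → engrave (S218, F2264). Control points (SVG): P0=(43.906,111.012), P1=(67.478,127.397), P2=(81.587,145.216), P3=(104.088,121.673); sampled at t=k/5. Machine vertices: (43.906,45.726) → (57.056,36.065) → (68.793,28.115) → (79.972,23.928) → (91.452,25.560) → (104.088,35.065). Open path.

G21
G90
G0 X122.696 Y55.326
M4 S218
G1 X129.588 Y67.038 F2264
G1 X137.206 Y79.354
G1 X145.551 Y92.273
G1 X154.622 Y105.795
G1 X164.420 Y119.921
M5
G0 X23.981 Y55.365
M4 S470
G1 X120.316 Y80.136 F1698
M5
G0 X43.906 Y45.726
M4 S218
G1 X57.056 Y36.065 F2264
G1 X68.793 Y28.115
G1 X79.972 Y23.928
G1 X91.452 Y25.560
G1 X104.088 Y35.065
M5
G0 X0.000 Y0.000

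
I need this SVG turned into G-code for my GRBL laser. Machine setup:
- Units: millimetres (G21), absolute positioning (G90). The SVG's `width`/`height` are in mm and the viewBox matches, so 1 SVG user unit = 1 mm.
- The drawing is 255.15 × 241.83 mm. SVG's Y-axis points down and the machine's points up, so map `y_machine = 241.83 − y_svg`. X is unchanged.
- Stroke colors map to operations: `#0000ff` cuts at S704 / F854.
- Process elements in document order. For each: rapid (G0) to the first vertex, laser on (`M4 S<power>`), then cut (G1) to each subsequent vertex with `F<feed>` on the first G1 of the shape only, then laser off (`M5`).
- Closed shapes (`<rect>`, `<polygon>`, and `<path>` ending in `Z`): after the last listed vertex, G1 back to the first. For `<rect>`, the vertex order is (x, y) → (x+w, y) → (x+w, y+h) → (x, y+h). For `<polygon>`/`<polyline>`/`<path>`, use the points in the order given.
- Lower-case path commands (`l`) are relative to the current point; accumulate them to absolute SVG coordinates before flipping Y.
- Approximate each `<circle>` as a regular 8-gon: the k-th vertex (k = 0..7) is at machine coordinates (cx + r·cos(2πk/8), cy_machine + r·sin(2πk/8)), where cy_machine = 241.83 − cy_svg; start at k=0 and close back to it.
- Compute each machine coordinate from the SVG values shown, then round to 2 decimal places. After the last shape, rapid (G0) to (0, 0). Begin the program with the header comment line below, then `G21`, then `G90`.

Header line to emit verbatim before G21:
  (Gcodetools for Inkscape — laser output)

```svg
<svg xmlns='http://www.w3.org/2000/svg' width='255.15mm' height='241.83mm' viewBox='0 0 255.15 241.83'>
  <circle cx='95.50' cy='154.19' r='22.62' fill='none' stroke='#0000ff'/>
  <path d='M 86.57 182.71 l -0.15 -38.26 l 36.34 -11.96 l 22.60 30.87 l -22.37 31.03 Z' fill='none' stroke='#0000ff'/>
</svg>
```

(Gcodetools for Inkscape — laser output)
G21
G90
G0 X118.12 Y87.64
M4 S704
G1 X111.49 Y103.63 F854
G1 X95.50 Y110.26
G1 X79.51 Y103.63
G1 X72.88 Y87.64
G1 X79.51 Y71.65
G1 X95.50 Y65.02
G1 X111.49 Y71.65
G1 X118.12 Y87.64
M5
G0 X86.57 Y59.12
M4 S704
G1 X86.42 Y97.38 F854
G1 X122.76 Y109.34
G1 X145.36 Y78.47
G1 X122.99 Y47.44
G1 X86.57 Y59.12
M5
G0 X0.00 Y0.00

Since the viewBox matches the mm dimensions, user units are millimetres directly. The only transform is the Y-flip y_m = 241.83 − y_svg.

Shape 1 is a circle drawn with `<circle>`. Its stroke #0000ff means cut at S704, F854. After flipping Y the toolpath is (118.12,87.64) → (111.49,103.63) → (95.50,110.26) → (79.51,103.63) → (72.88,87.64) → (79.51,71.65) → (95.50,65.02) → (111.49,71.65) → (118.12,87.64), returning to the start.

Shape 2 is a regular polygon drawn with `<path>`. Its stroke #0000ff means cut at S704, F854. After flipping Y the toolpath is (86.57,59.12) → (86.42,97.38) → (122.76,109.34) → (145.36,78.47) → (122.99,47.44) → (86.57,59.12), returning to the start.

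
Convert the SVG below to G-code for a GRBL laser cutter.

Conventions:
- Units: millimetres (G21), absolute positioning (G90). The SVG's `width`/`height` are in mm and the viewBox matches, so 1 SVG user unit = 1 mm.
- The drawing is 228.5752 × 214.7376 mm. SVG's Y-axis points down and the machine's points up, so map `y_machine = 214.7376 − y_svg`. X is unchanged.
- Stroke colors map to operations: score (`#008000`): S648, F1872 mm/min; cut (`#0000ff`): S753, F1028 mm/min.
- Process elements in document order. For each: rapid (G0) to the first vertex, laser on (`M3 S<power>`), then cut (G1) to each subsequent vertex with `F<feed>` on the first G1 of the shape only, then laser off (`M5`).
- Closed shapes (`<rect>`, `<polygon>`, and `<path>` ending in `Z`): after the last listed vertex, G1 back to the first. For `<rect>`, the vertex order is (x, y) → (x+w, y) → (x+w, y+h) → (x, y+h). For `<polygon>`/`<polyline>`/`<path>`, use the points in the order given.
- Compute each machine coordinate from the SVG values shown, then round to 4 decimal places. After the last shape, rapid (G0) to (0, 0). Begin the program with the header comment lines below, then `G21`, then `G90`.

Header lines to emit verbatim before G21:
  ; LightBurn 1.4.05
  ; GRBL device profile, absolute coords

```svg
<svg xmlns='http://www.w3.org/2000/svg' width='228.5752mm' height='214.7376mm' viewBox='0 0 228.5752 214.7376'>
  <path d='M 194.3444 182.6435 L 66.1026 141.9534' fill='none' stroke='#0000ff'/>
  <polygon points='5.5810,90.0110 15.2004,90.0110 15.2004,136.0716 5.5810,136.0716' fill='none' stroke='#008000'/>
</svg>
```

; LightBurn 1.4.05
; GRBL device profile, absolute coords
G21
G90
G0 X194.3444 Y32.0941
M3 S753
G1 X66.1026 Y72.7842 F1028
M5
G0 X5.5810 Y124.7266
M3 S648
G1 X15.2004 Y124.7266 F1872
G1 X15.2004 Y78.6660
G1 X5.5810 Y78.6660
G1 X5.5810 Y124.7266
M5
G0 X0.0000 Y0.0000

viewBox `0 0 228.5752 214.7376` with mm width/height → 1 unit = 1 mm. Flip: y_m = 214.7376 − y_svg.

**Shape 1** — `<path>` line segment, stroke `#0000ff` → cut (S753, F1028). Machine vertices: (194.3444,32.0941) → (66.1026,72.7842). Open path.

**Shape 2** — `<polygon>` rectangle, stroke `#008000` → score (S648, F1872). Machine vertices: (5.5810,124.7266) → (15.2004,124.7266) → (15.2004,78.6660) → (5.5810,78.6660) → (5.5810,124.7266). Closed: final G1 returns to the first vertex.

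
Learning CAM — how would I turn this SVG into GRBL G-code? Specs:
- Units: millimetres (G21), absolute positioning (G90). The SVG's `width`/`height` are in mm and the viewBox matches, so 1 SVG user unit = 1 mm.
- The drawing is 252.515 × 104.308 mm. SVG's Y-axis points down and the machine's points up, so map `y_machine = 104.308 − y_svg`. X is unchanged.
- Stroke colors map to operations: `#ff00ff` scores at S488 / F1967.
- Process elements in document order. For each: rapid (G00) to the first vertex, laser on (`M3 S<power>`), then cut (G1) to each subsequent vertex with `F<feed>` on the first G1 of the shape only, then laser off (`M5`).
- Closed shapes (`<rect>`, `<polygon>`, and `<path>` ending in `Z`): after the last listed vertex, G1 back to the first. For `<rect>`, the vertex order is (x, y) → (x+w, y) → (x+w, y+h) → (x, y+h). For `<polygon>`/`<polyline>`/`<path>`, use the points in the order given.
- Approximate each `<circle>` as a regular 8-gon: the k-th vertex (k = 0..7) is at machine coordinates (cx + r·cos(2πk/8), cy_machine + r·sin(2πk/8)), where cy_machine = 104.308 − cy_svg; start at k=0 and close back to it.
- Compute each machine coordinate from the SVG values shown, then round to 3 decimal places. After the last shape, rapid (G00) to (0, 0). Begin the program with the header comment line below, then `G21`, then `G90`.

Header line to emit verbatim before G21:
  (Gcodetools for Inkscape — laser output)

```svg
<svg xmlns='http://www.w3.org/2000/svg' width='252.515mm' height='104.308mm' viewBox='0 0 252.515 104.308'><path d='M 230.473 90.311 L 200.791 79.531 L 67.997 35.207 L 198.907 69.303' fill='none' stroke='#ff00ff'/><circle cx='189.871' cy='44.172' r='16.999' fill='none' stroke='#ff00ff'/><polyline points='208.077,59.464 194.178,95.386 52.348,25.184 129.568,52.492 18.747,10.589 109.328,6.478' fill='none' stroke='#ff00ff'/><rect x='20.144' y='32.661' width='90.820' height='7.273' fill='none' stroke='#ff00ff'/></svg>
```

Since the viewBox matches the mm dimensions, user units are millimetres directly. The only transform is the Y-flip y_m = 104.308 − y_svg.

Shape 1 is a open polyline drawn with `<path>`. Its stroke #ff00ff means score at S488, F1967. After flipping Y the toolpath is (230.473,13.997) → (200.791,24.777) → (67.997,69.101) → (198.907,35.005).

Shape 2 is a circle drawn with `<circle>`. Its stroke #ff00ff means score at S488, F1967. After flipping Y the toolpath is (206.870,60.136) → (201.891,72.156) → (189.871,77.135) → (177.851,72.156) → (172.872,60.136) → (177.851,48.116) → (189.871,43.137) → (201.891,48.116) → (206.870,60.136), returning to the start.

Shape 3 is a open polyline drawn with `<polyline>`. Its stroke #ff00ff means score at S488, F1967. After flipping Y the toolpath is (208.077,44.844) → (194.178,8.922) → (52.348,79.124) → (129.568,51.816) → (18.747,93.719) → (109.328,97.830).

Shape 4 is a rectangle drawn with `<rect>`. Its stroke #ff00ff means score at S488, F1967. After flipping Y the toolpath is (20.144,71.647) → (110.964,71.647) → (110.964,64.374) → (20.144,64.374) → (20.144,71.647), returning to the start.

(Gcodetools for Inkscape — laser output)
G21
G90
G00 X230.473 Y13.997
M3 S488
G1 X200.791 Y24.777 F1967
G1 X67.997 Y69.101
G1 X198.907 Y35.005
M5
G00 X206.870 Y60.136
M3 S488
G1 X201.891 Y72.156 F1967
G1 X189.871 Y77.135
G1 X177.851 Y72.156
G1 X172.872 Y60.136
G1 X177.851 Y48.116
G1 X189.871 Y43.137
G1 X201.891 Y48.116
G1 X206.870 Y60.136
M5
G00 X208.077 Y44.844
M3 S488
G1 X194.178 Y8.922 F1967
G1 X52.348 Y79.124
G1 X129.568 Y51.816
G1 X18.747 Y93.719
G1 X109.328 Y97.830
M5
G00 X20.144 Y71.647
M3 S488
G1 X110.964 Y71.647 F1967
G1 X110.964 Y64.374
G1 X20.144 Y64.374
G1 X20.144 Y71.647
M5
G00 X0.000 Y0.000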